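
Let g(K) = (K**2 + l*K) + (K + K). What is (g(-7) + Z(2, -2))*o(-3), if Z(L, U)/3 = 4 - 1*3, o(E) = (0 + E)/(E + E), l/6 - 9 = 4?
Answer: -254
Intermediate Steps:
l = 78 (l = 54 + 6*4 = 54 + 24 = 78)
o(E) = 1/2 (o(E) = E/((2*E)) = E*(1/(2*E)) = 1/2)
Z(L, U) = 3 (Z(L, U) = 3*(4 - 1*3) = 3*(4 - 3) = 3*1 = 3)
g(K) = K**2 + 80*K (g(K) = (K**2 + 78*K) + (K + K) = (K**2 + 78*K) + 2*K = K**2 + 80*K)
(g(-7) + Z(2, -2))*o(-3) = (-7*(80 - 7) + 3)*(1/2) = (-7*73 + 3)*(1/2) = (-511 + 3)*(1/2) = -508*1/2 = -254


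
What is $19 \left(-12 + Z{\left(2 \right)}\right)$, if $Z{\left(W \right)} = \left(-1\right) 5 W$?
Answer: $-418$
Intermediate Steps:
$Z{\left(W \right)} = - 5 W$
$19 \left(-12 + Z{\left(2 \right)}\right) = 19 \left(-12 - 10\right) = 19 \left(-22\right) = -418$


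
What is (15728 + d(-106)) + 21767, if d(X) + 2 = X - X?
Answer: 37493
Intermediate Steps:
d(X) = -2 (d(X) = -2 + (X - X) = -2 + 0 = -2)
(15728 + d(-106)) + 21767 = (15728 - 2) + 21767 = 15726 + 21767 = 37493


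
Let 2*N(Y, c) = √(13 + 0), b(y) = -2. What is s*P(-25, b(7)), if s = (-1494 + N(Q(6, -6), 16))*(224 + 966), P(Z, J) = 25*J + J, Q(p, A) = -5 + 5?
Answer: 92448720 - 30940*√13 ≈ 9.2337e+7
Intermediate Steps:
Q(p, A) = 0
P(Z, J) = 26*J
N(Y, c) = √13/2 (N(Y, c) = √(13 + 0)/2 = √13/2)
s = -1777860 + 595*√13 (s = (-1494 + √13/2)*(224 + 966) = (-1494 + √13/2)*1190 = -1777860 + 595*√13 ≈ -1.7757e+6)
s*P(-25, b(7)) = (-1777860 + 595*√13)*(26*(-2)) = (-1777860 + 595*√13)*(-52) = 92448720 - 30940*√13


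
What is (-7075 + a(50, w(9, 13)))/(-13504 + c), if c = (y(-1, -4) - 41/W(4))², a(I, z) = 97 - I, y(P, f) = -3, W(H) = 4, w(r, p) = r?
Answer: 16064/30465 ≈ 0.52729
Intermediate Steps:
c = 2809/16 (c = (-3 - 41/4)² = (-53/4)² = 2809/16 ≈ 175.56)
(-7075 + a(50, w(9, 13)))/(-13504 + c) = (-7075 + (97 - 1*50))/(-13504 + 2809/16) = (-7075 + (97 - 50))/(-213255/16) = (-7075 + 47)*(-16/213255) = -7028*(-16/213255) = 16064/30465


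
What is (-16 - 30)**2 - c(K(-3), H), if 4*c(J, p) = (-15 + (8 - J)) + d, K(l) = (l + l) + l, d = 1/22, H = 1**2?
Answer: 186163/88 ≈ 2115.5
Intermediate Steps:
H = 1
d = 1/22 ≈ 0.045455
K(l) = 3*l (K(l) = 2*l + l = 3*l)
c(J, p) = -153/88 - J/4 (c(J, p) = ((-15 + (8 - J)) + 1/22)/4 = ((-7 - J) + 1/22)/4 = (-153/22 - J)/4 = -153/88 - J/4)
(-16 - 30)**2 - c(K(-3), H) = (-16 - 30)**2 - (-153/88 - 3*(-3)/4) = (-46)**2 - (-153/88 - 1/4*(-9)) = 2116 - (-153/88 + 9/4) = 2116 - 1*45/88 = 2116 - 45/88 = 186163/88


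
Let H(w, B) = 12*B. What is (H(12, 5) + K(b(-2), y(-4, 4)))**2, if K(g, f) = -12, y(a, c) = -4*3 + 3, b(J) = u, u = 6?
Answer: 2304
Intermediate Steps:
b(J) = 6
y(a, c) = -9 (y(a, c) = -12 + 3 = -9)
(H(12, 5) + K(b(-2), y(-4, 4)))**2 = (12*5 - 12)**2 = (60 - 12)**2 = 48**2 = 2304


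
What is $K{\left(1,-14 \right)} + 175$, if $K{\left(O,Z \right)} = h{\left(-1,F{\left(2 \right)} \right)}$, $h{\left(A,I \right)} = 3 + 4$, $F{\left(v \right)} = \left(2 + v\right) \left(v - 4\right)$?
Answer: $182$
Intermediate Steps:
$F{\left(v \right)} = \left(-4 + v\right) \left(2 + v\right)$ ($F{\left(v \right)} = \left(2 + v\right) \left(-4 + v\right) = \left(-4 + v\right) \left(2 + v\right)$)
$h{\left(A,I \right)} = 7$
$K{\left(O,Z \right)} = 7$
$K{\left(1,-14 \right)} + 175 = 7 + 175 = 182$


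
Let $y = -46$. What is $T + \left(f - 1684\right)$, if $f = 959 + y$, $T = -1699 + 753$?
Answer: $-1717$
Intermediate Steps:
$T = -946$
$f = 913$ ($f = 959 - 46 = 913$)
$T + \left(f - 1684\right) = -946 + \left(913 - 1684\right) = -946 - 771 = -1717$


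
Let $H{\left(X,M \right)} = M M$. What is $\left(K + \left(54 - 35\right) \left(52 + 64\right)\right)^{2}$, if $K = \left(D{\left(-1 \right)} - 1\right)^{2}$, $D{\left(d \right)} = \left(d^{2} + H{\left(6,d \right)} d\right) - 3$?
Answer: $4928400$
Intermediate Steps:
$H{\left(X,M \right)} = M^{2}$
$D{\left(d \right)} = -3 + d^{2} + d^{3}$ ($D{\left(d \right)} = \left(d^{2} + d^{2} d\right) - 3 = \left(d^{2} + d^{3}\right) - 3 = -3 + d^{2} + d^{3}$)
$K = 16$ ($K = \left(\left(-3 + \left(-1\right)^{2} + \left(-1\right)^{3}\right) - 1\right)^{2} = \left(\left(-3 + 1 - 1\right) - 1\right)^{2} = \left(-3 - 1\right)^{2} = \left(-4\right)^{2} = 16$)
$\left(K + \left(54 - 35\right) \left(52 + 64\right)\right)^{2} = \left(16 + \left(54 - 35\right) \left(52 + 64\right)\right)^{2} = \left(16 + 19 \cdot 116\right)^{2} = \left(16 + 2204\right)^{2} = 2220^{2} = 4928400$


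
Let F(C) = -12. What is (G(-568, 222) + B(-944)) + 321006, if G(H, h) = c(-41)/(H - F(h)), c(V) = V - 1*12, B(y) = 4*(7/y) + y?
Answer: 5249658001/16402 ≈ 3.2006e+5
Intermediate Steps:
B(y) = y + 28/y (B(y) = 28/y + y = y + 28/y)
c(V) = -12 + V (c(V) = V - 12 = -12 + V)
G(H, h) = -53/(12 + H) (G(H, h) = (-12 - 41)/(H - 1*(-12)) = -53/(H + 12) = -53/(12 + H))
(G(-568, 222) + B(-944)) + 321006 = (-53/(12 - 568) + (-944 + 28/(-944))) + 321006 = (-53/(-556) + (-944 + 28*(-1/944))) + 321006 = (-53*(-1/556) + (-944 - 7/236)) + 321006 = (53/556 - 222791/236) + 321006 = -15482411/16402 + 321006 = 5249658001/16402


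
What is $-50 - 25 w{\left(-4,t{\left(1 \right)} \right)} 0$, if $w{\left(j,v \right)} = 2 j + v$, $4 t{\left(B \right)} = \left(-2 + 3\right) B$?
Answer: $-50$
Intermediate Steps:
$t{\left(B \right)} = \frac{B}{4}$ ($t{\left(B \right)} = \frac{\left(-2 + 3\right) B}{4} = \frac{1 B}{4} = \frac{B}{4}$)
$w{\left(j,v \right)} = v + 2 j$
$-50 - 25 w{\left(-4,t{\left(1 \right)} \right)} 0 = -50 - 25 \left(\frac{1}{4} \cdot 1 + 2 \left(-4\right)\right) 0 = -50 - 25 \left(\frac{1}{4} - 8\right) 0 = -50 - 25 \left(\left(- \frac{31}{4}\right) 0\right) = -50 - 0 = -50 + 0 = -50$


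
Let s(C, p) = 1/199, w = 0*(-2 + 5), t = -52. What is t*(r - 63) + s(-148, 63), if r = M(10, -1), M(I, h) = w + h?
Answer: 662273/199 ≈ 3328.0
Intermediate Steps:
w = 0 (w = 0*3 = 0)
s(C, p) = 1/199
M(I, h) = h (M(I, h) = 0 + h = h)
r = -1
t*(r - 63) + s(-148, 63) = -52*(-1 - 63) + 1/199 = -52*(-64) + 1/199 = 3328 + 1/199 = 662273/199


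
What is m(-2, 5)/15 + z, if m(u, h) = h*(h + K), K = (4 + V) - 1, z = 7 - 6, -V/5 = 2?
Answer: 1/3 ≈ 0.33333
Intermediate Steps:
V = -10 (V = -5*2 = -10)
z = 1
K = -7 (K = (4 - 10) - 1 = -6 - 1 = -7)
m(u, h) = h*(-7 + h) (m(u, h) = h*(h - 7) = h*(-7 + h))
m(-2, 5)/15 + z = (5*(-7 + 5))/15 + 1 = (5*(-2))/15 + 1 = (1/15)*(-10) + 1 = -2/3 + 1 = 1/3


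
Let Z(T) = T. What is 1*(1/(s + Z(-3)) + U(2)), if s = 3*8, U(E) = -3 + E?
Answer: -20/21 ≈ -0.95238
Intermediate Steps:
s = 24
1*(1/(s + Z(-3)) + U(2)) = 1*(1/(24 - 3) + (-3 + 2)) = 1*(1/21 - 1) = 1*(-20/21) = -20/21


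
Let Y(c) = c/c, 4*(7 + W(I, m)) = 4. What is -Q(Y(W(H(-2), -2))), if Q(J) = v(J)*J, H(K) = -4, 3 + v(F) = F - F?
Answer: 3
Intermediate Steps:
v(F) = -3 (v(F) = -3 + (F - F) = -3 + 0 = -3)
W(I, m) = -6 (W(I, m) = -7 + (¼)*4 = -7 + 1 = -6)
Y(c) = 1
Q(J) = -3*J
-Q(Y(W(H(-2), -2))) = -(-3) = -1*(-3) = 3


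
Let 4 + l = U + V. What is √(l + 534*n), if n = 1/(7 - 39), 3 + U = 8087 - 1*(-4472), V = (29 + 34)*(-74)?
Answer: 3*√13997/4 ≈ 88.732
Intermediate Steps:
V = -4662 (V = 63*(-74) = -4662)
U = 12556 (U = -3 + (8087 - 1*(-4472)) = -3 + (8087 + 4472) = -3 + 12559 = 12556)
n = -1/32 (n = 1/(-32) = -1/32 ≈ -0.031250)
l = 7890 (l = -4 + (12556 - 4662) = -4 + 7894 = 7890)
√(l + 534*n) = √(7890 + 534*(-1/32)) = √(7890 - 267/16) = √(125973/16) = 3*√13997/4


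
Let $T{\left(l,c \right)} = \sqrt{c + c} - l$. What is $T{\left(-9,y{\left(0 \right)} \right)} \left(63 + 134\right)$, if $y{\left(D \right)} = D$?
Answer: $1773$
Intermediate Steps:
$T{\left(l,c \right)} = - l + \sqrt{2} \sqrt{c}$ ($T{\left(l,c \right)} = \sqrt{2 c} - l = \sqrt{2} \sqrt{c} - l = - l + \sqrt{2} \sqrt{c}$)
$T{\left(-9,y{\left(0 \right)} \right)} \left(63 + 134\right) = \left(\left(-1\right) \left(-9\right) + \sqrt{2} \sqrt{0}\right) \left(63 + 134\right) = \left(9 + \sqrt{2} \cdot 0\right) 197 = \left(9 + 0\right) 197 = 9 \cdot 197 = 1773$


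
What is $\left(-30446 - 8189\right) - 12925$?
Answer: $-51560$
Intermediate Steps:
$\left(-30446 - 8189\right) - 12925 = -38635 - 12925 = -51560$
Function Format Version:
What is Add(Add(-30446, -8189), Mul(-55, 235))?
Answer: -51560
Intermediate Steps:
Add(Add(-30446, -8189), Mul(-55, 235)) = Add(-38635, -12925) = -51560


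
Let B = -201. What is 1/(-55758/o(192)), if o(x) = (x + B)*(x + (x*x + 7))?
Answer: 111189/18586 ≈ 5.9824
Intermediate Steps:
o(x) = (-201 + x)*(7 + x + x**2) (o(x) = (x - 201)*(x + (x*x + 7)) = (-201 + x)*(x + (x**2 + 7)) = (-201 + x)*(x + (7 + x**2)) = (-201 + x)*(7 + x + x**2))
1/(-55758/o(192)) = 1/(-55758/(-1407 + 192**3 - 200*192**2 - 194*192)) = 1/(-55758/(-1407 + 7077888 - 200*36864 - 37248)) = 1/(-55758/(-1407 + 7077888 - 7372800 - 37248)) = 1/(-55758/(-333567)) = 1/(-55758*(-1/333567)) = 1/(18586/111189) = 111189/18586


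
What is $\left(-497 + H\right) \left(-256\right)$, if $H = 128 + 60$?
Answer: $79104$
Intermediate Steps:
$H = 188$
$\left(-497 + H\right) \left(-256\right) = \left(-497 + 188\right) \left(-256\right) = \left(-309\right) \left(-256\right) = 79104$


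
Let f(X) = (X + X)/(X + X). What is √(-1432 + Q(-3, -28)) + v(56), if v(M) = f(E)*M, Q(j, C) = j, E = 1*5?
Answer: 56 + I*√1435 ≈ 56.0 + 37.881*I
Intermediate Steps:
E = 5
f(X) = 1 (f(X) = (2*X)/((2*X)) = (2*X)*(1/(2*X)) = 1)
v(M) = M (v(M) = 1*M = M)
√(-1432 + Q(-3, -28)) + v(56) = √(-1432 - 3) + 56 = √(-1435) + 56 = I*√1435 + 56 = 56 + I*√1435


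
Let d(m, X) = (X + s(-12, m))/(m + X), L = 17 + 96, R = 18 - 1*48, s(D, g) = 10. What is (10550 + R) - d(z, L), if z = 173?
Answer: 3008597/286 ≈ 10520.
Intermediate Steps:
R = -30 (R = 18 - 48 = -30)
L = 113
d(m, X) = (10 + X)/(X + m) (d(m, X) = (X + 10)/(m + X) = (10 + X)/(X + m))
(10550 + R) - d(z, L) = (10550 - 30) - (10 + 113)/(113 + 173) = 10520 - 123/286 = 3008597/286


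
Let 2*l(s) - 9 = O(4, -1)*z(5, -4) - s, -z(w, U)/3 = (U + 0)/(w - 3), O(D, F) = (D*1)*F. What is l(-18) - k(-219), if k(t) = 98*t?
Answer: 42927/2 ≈ 21464.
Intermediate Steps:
O(D, F) = D*F
z(w, U) = -3*U/(-3 + w) (z(w, U) = -3*(U + 0)/(w - 3) = -3*U/(-3 + w))
l(s) = -15/2 - s/2 (l(s) = 9/2 + ((4*(-1))*(-3*(-4)/(-3 + 5)) - s)/2 = 9/2 + (-(-12)*(-4)/2 - s)/2 = 9/2 + (-4*6 - s)/2 = 9/2 + (-24 - s)/2 = 9/2 + (-12 - s/2) = -15/2 - s/2)
l(-18) - k(-219) = (-15/2 - ½*(-18)) - 98*(-219) = (-15/2 + 9) - 1*(-21462) = 3/2 + 21462 = 42927/2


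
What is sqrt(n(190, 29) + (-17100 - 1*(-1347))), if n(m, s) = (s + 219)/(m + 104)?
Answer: I*sqrt(6946701)/21 ≈ 125.51*I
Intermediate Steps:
n(m, s) = (219 + s)/(104 + m)
sqrt(n(190, 29) + (-17100 - 1*(-1347))) = sqrt((219 + 29)/(104 + 190) + (-17100 - 1*(-1347))) = sqrt(248/294 + (-17100 + 1347)) = sqrt((1/294)*248 - 15753) = sqrt(124/147 - 15753) = sqrt(-2315567/147) = I*sqrt(6946701)/21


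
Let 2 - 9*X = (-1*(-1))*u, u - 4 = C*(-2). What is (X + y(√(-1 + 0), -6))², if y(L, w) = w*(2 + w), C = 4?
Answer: 5476/9 ≈ 608.44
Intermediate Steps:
u = -4 (u = 4 + 4*(-2) = 4 - 8 = -4)
X = ⅔ (X = 2/9 - (-1*(-1))*(-4)/9 = 2/9 - (-4)/9 = 2/9 - ⅑*(-4) = 2/9 + 4/9 = ⅔ ≈ 0.66667)
(X + y(√(-1 + 0), -6))² = (⅔ - 6*(2 - 6))² = (⅔ - 6*(-4))² = (⅔ + 24)² = (74/3)² = 5476/9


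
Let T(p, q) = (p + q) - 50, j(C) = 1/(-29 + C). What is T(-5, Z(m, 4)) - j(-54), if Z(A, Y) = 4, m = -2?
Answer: -4232/83 ≈ -50.988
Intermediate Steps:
T(p, q) = -50 + p + q
T(-5, Z(m, 4)) - j(-54) = (-50 - 5 + 4) - 1/(-29 - 54) = -51 - 1/(-83) = -51 - 1*(-1/83) = -51 + 1/83 = -4232/83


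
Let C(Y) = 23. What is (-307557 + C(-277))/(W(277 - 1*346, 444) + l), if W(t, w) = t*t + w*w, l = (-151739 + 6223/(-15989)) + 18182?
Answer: -4917161126/1092682037 ≈ -4.5001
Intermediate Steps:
l = -2135449096/15989 (l = (-151739 + 6223*(-1/15989)) + 18182 = (-151739 - 6223/15989) + 18182 = -2426161094/15989 + 18182 = -2135449096/15989 ≈ -1.3356e+5)
W(t, w) = t² + w²
(-307557 + C(-277))/(W(277 - 1*346, 444) + l) = (-307557 + 23)/(((277 - 1*346)² + 444²) - 2135449096/15989) = -307534/(((277 - 346)² + 197136) - 2135449096/15989) = -307534/(((-69)² + 197136) - 2135449096/15989) = -307534/((4761 + 197136) - 2135449096/15989) = -307534/(201897 - 2135449096/15989) = -307534/1092682037/15989 = -307534*15989/1092682037 = -4917161126/1092682037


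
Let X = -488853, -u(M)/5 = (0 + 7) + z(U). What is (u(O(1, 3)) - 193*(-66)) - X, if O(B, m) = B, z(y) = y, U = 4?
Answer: 501536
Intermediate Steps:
u(M) = -55 (u(M) = -5*((0 + 7) + 4) = -5*(7 + 4) = -5*11 = -55)
(u(O(1, 3)) - 193*(-66)) - X = (-55 - 193*(-66)) - 1*(-488853) = (-55 + 12738) + 488853 = 12683 + 488853 = 501536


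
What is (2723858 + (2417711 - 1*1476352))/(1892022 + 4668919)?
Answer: 3665217/6560941 ≈ 0.55864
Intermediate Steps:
(2723858 + (2417711 - 1*1476352))/(1892022 + 4668919) = (2723858 + (2417711 - 1476352))/6560941 = (2723858 + 941359)*(1/6560941) = 3665217*(1/6560941) = 3665217/6560941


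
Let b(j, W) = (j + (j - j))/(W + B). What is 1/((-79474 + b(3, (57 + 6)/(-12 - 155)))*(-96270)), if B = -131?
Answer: 2194/16786215407247 ≈ 1.3070e-10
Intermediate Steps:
b(j, W) = j/(-131 + W) (b(j, W) = (j + (j - j))/(W - 131) = (j + 0)/(-131 + W) = j/(-131 + W))
1/((-79474 + b(3, (57 + 6)/(-12 - 155)))*(-96270)) = 1/(-79474 + 3/(-131 + (57 + 6)/(-12 - 155))*(-96270)) = -1/96270/(-79474 + 3/(-131 + 63/(-167))) = -1/96270/(-79474 + 3/(-131 + 63*(-1/167))) = -1/96270/(-79474 + 3/(-131 - 63/167)) = -1/96270/(-79474 + 3/(-21940/167)) = -1/96270/(-79474 + 3*(-167/21940)) = -1/96270/(-79474 - 501/21940) = -1/96270/(-1743660061/21940) = -21940/1743660061*(-1/96270) = 2194/16786215407247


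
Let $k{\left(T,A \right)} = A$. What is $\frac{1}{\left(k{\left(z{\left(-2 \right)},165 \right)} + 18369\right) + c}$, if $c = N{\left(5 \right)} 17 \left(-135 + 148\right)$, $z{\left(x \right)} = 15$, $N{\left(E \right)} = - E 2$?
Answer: $\frac{1}{16324} \approx 6.1259 \cdot 10^{-5}$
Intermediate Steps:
$N{\left(E \right)} = - 2 E$
$c = -2210$ ($c = \left(-2\right) 5 \cdot 17 \left(-135 + 148\right) = \left(-10\right) 17 \cdot 13 = \left(-170\right) 13 = -2210$)
$\frac{1}{\left(k{\left(z{\left(-2 \right)},165 \right)} + 18369\right) + c} = \frac{1}{\left(165 + 18369\right) - 2210} = \frac{1}{18534 - 2210} = \frac{1}{16324}$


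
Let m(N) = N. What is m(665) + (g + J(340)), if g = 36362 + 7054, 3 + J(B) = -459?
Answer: 43619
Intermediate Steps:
J(B) = -462 (J(B) = -3 - 459 = -462)
g = 43416
m(665) + (g + J(340)) = 665 + (43416 - 462) = 665 + 42954 = 43619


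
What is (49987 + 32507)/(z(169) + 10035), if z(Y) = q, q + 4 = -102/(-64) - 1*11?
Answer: 879936/106897 ≈ 8.2316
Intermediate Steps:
q = -429/32 (q = -4 + (-102/(-64) - 1*11) = -4 + (-102*(-1/64) - 11) = -4 + (51/32 - 11) = -4 - 301/32 = -429/32 ≈ -13.406)
z(Y) = -429/32
(49987 + 32507)/(z(169) + 10035) = (49987 + 32507)/(-429/32 + 10035) = 82494/(320691/32) = 82494*(32/320691) = 879936/106897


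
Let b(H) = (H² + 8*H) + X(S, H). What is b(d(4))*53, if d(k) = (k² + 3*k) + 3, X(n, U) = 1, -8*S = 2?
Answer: 64130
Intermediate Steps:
S = -¼ (S = -⅛*2 = -¼ ≈ -0.25000)
d(k) = 3 + k² + 3*k
b(H) = 1 + H² + 8*H (b(H) = (H² + 8*H) + 1 = 1 + H² + 8*H)
b(d(4))*53 = (1 + (3 + 4² + 3*4)² + 8*(3 + 4² + 3*4))*53 = (1 + (3 + 16 + 12)² + 8*(3 + 16 + 12))*53 = (1 + 31² + 8*31)*53 = (1 + 961 + 248)*53 = 1210*53 = 64130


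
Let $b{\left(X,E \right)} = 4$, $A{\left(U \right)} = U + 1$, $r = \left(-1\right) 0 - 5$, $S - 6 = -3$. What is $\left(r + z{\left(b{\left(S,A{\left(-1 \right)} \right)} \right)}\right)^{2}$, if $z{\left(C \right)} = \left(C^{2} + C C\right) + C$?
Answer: $961$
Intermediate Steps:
$S = 3$ ($S = 6 - 3 = 3$)
$r = -5$ ($r = 0 - 5 = -5$)
$A{\left(U \right)} = 1 + U$
$z{\left(C \right)} = C + 2 C^{2}$ ($z{\left(C \right)} = \left(C^{2} + C^{2}\right) + C = 2 C^{2} + C = C + 2 C^{2}$)
$\left(r + z{\left(b{\left(S,A{\left(-1 \right)} \right)} \right)}\right)^{2} = \left(-5 + 4 \left(1 + 2 \cdot 4\right)\right)^{2} = \left(-5 + 4 \left(1 + 8\right)\right)^{2} = \left(-5 + 4 \cdot 9\right)^{2} = \left(-5 + 36\right)^{2} = 31^{2} = 961$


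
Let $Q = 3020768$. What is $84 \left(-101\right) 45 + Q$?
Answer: $2638988$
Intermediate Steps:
$84 \left(-101\right) 45 + Q = 84 \left(-101\right) 45 + 3020768 = \left(-8484\right) 45 + 3020768 = -381780 + 3020768 = 2638988$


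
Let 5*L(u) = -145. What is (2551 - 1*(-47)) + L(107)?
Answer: 2569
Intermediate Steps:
L(u) = -29 (L(u) = (⅕)*(-145) = -29)
(2551 - 1*(-47)) + L(107) = (2551 - 1*(-47)) - 29 = (2551 + 47) - 29 = 2598 - 29 = 2569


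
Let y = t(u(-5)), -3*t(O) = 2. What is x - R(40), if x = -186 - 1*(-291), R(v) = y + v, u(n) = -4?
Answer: 197/3 ≈ 65.667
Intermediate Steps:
t(O) = -2/3 (t(O) = -1/3*2 = -2/3)
y = -2/3 ≈ -0.66667
R(v) = -2/3 + v
x = 105 (x = -186 + 291 = 105)
x - R(40) = 105 - (-2/3 + 40) = 105 - 1*118/3 = 105 - 118/3 = 197/3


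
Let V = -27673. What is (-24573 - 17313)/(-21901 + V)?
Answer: 20943/24787 ≈ 0.84492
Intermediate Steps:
(-24573 - 17313)/(-21901 + V) = (-24573 - 17313)/(-21901 - 27673) = -41886/(-49574) = -41886*(-1/49574) = 20943/24787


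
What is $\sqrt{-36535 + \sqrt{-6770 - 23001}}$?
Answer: $\sqrt{-36535 + i \sqrt{29771}} \approx 0.4514 + 191.14 i$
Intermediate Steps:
$\sqrt{-36535 + \sqrt{-6770 - 23001}} = \sqrt{-36535 + \sqrt{-29771}} = \sqrt{-36535 + i \sqrt{29771}}$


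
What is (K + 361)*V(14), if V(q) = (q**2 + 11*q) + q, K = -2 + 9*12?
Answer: 169988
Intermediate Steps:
K = 106 (K = -2 + 108 = 106)
V(q) = q**2 + 12*q
(K + 361)*V(14) = (106 + 361)*(14*(12 + 14)) = 467*(14*26) = 467*364 = 169988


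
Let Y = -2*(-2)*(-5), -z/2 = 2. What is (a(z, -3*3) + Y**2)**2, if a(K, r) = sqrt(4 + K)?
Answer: 160000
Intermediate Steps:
z = -4 (z = -2*2 = -4)
Y = -20 (Y = 4*(-5) = -20)
(a(z, -3*3) + Y**2)**2 = (sqrt(4 - 4) + (-20)**2)**2 = (sqrt(0) + 400)**2 = (0 + 400)**2 = 400**2 = 160000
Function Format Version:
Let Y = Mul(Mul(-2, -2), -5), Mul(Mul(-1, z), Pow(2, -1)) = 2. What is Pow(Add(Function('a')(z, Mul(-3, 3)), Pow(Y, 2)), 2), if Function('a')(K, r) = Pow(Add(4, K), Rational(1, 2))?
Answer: 160000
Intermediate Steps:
z = -4 (z = Mul(-2, 2) = -4)
Y = -20 (Y = Mul(4, -5) = -20)
Pow(Add(Function('a')(z, Mul(-3, 3)), Pow(Y, 2)), 2) = Pow(Add(Pow(Add(4, -4), Rational(1, 2)), Pow(-20, 2)), 2) = Pow(Add(Pow(0, Rational(1, 2)), 400), 2) = Pow(Add(0, 400), 2) = Pow(400, 2) = 160000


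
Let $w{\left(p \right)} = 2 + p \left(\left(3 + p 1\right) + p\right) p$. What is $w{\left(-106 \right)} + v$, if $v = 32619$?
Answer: $-2315703$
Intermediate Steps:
$w{\left(p \right)} = 2 + p^{2} \left(3 + 2 p\right)$ ($w{\left(p \right)} = 2 + p \left(\left(3 + p\right) + p\right) p = 2 + p \left(3 + 2 p\right) p = 2 + p p \left(3 + 2 p\right) = 2 + p^{2} \left(3 + 2 p\right)$)
$w{\left(-106 \right)} + v = \left(2 + 2 \left(-106\right)^{3} + 3 \left(-106\right)^{2}\right) + 32619 = \left(2 + 2 \left(-1191016\right) + 3 \cdot 11236\right) + 32619 = \left(2 - 2382032 + 33708\right) + 32619 = -2348322 + 32619 = -2315703$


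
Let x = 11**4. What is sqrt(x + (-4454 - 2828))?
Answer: sqrt(7359) ≈ 85.785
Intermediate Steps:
x = 14641
sqrt(x + (-4454 - 2828)) = sqrt(14641 + (-4454 - 2828)) = sqrt(14641 - 7282) = sqrt(7359)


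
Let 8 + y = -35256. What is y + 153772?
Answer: 118508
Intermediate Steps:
y = -35264 (y = -8 - 35256 = -35264)
y + 153772 = -35264 + 153772 = 118508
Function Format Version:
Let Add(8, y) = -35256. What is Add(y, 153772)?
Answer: 118508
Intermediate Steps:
y = -35264 (y = Add(-8, -35256) = -35264)
Add(y, 153772) = Add(-35264, 153772) = 118508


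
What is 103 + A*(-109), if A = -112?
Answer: 12311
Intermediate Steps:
103 + A*(-109) = 103 - 112*(-109) = 103 + 12208 = 12311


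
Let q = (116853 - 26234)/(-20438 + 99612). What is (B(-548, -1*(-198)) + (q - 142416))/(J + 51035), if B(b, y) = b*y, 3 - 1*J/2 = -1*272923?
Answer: -19866249461/47257931338 ≈ -0.42038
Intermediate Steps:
q = 90619/79174 ≈ 1.1446
J = 545852 (J = 6 - (-2)*272923 = 6 - 2*(-272923) = 6 + 545846 = 545852)
(B(-548, -1*(-198)) + (q - 142416))/(J + 51035) = (-(-548)*(-198) + (90619/79174 - 142416))/(545852 + 51035) = (-548*198 - 11275553765/79174)/596887 = (-108504 - 11275553765/79174)*(1/596887) = -19866249461/79174*1/596887 = -19866249461/47257931338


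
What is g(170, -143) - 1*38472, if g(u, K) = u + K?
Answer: -38445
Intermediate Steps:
g(u, K) = K + u
g(170, -143) - 1*38472 = (-143 + 170) - 1*38472 = 27 - 38472 = -38445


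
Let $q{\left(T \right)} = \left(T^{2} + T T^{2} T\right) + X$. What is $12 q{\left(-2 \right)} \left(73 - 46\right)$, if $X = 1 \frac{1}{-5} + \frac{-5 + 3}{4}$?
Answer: $\frac{31266}{5} \approx 6253.2$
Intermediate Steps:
$X = - \frac{7}{10}$ ($X = 1 \left(- \frac{1}{5}\right) - \frac{1}{2} = - \frac{1}{5} - \frac{1}{2} = - \frac{7}{10} \approx -0.7$)
$q{\left(T \right)} = - \frac{7}{10} + T^{2} + T^{4}$ ($q{\left(T \right)} = \left(T^{2} + T T^{2} T\right) - \frac{7}{10} = \left(T^{2} + T^{3} T\right) - \frac{7}{10} = \left(T^{2} + T^{4}\right) - \frac{7}{10} = - \frac{7}{10} + T^{2} + T^{4}$)
$12 q{\left(-2 \right)} \left(73 - 46\right) = 12 \left(- \frac{7}{10} + \left(-2\right)^{2} + \left(-2\right)^{4}\right) \left(73 - 46\right) = 12 \left(- \frac{7}{10} + 4 + 16\right) \left(73 - 46\right) = 12 \cdot \frac{193}{10} \cdot 27 = \frac{1158}{5} \cdot 27 = \frac{31266}{5}$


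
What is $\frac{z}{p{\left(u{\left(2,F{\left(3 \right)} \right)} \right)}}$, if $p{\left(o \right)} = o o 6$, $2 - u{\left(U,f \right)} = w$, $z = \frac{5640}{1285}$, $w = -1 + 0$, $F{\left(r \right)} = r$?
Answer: $\frac{188}{2313} \approx 0.08128$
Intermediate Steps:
$w = -1$
$z = \frac{1128}{257}$ ($z = 5640 \cdot \frac{1}{1285} = \frac{1128}{257} \approx 4.3891$)
$u{\left(U,f \right)} = 3$ ($u{\left(U,f \right)} = 2 - -1 = 2 + 1 = 3$)
$p{\left(o \right)} = 6 o^{2}$ ($p{\left(o \right)} = o^{2} \cdot 6 = 6 o^{2}$)
$\frac{z}{p{\left(u{\left(2,F{\left(3 \right)} \right)} \right)}} = \frac{1128}{257 \cdot 6 \cdot 3^{2}} = \frac{1128}{257 \cdot 6 \cdot 9} = \frac{1128}{257 \cdot 54} = \frac{1128}{257} \cdot \frac{1}{54} = \frac{188}{2313}$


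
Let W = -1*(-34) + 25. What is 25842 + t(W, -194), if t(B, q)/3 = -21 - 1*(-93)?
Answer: 26058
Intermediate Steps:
W = 59 (W = 34 + 25 = 59)
t(B, q) = 216 (t(B, q) = 3*(-21 - 1*(-93)) = 3*(-21 + 93) = 3*72 = 216)
25842 + t(W, -194) = 25842 + 216 = 26058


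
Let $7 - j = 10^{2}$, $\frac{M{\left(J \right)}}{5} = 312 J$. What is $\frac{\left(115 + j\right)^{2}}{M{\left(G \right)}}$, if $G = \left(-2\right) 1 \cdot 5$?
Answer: $- \frac{121}{3900} \approx -0.031026$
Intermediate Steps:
$G = -10$ ($G = \left(-2\right) 5 = -10$)
$M{\left(J \right)} = 1560 J$ ($M{\left(J \right)} = 5 \cdot 312 J = 1560 J$)
$j = -93$ ($j = 7 - 10^{2} = 7 - 100 = -93$)
$\frac{\left(115 + j\right)^{2}}{M{\left(G \right)}} = \frac{\left(115 - 93\right)^{2}}{1560 \left(-10\right)} = \frac{22^{2}}{-15600} = 484 \left(- \frac{1}{15600}\right) = - \frac{121}{3900}$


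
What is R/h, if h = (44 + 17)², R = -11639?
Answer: -11639/3721 ≈ -3.1279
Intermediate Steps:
h = 3721 (h = 61² = 3721)
R/h = -11639/3721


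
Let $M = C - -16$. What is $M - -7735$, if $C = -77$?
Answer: $7674$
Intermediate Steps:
$M = -61$ ($M = -77 - -16 = -77 + 16 = -61$)
$M - -7735 = -61 - -7735 = -61 + 7735 = 7674$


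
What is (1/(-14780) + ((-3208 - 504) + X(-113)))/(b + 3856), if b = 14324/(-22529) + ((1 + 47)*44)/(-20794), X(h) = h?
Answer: -13242068808169513/13346837153027280 ≈ -0.99215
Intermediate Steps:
b = -172717252/234234013 (b = 14324*(-1/22529) + (48*44)*(-1/20794) = -14324/22529 + 2112*(-1/20794) = -14324/22529 - 1056/10397 = -172717252/234234013 ≈ -0.73737)
(1/(-14780) + ((-3208 - 504) + X(-113)))/(b + 3856) = (1/(-14780) + ((-3208 - 504) - 113))/(-172717252/234234013 + 3856) = (-1/14780 + (-3712 - 113))/(903033636876/234234013) = (-1/14780 - 3825)*(234234013/903033636876) = -56533501/14780*234234013/903033636876 = -13242068808169513/13346837153027280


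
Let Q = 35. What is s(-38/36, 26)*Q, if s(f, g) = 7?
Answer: 245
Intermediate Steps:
s(-38/36, 26)*Q = 7*35 = 245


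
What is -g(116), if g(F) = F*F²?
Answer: -1560896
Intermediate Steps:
g(F) = F³
-g(116) = -1*116³ = -1*1560896 = -1560896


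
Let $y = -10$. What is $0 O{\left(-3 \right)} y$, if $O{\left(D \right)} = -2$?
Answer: $0$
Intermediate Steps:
$0 O{\left(-3 \right)} y = 0 \left(-2\right) \left(-10\right) = 0 \left(-10\right) = 0$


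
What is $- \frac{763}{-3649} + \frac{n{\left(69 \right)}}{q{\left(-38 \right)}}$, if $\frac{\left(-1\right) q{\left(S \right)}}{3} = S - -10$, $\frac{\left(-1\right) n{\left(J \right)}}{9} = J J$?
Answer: $- \frac{52097303}{102172} \approx -509.9$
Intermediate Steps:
$n{\left(J \right)} = - 9 J^{2}$ ($n{\left(J \right)} = - 9 J J = - 9 J^{2}$)
$q{\left(S \right)} = -30 - 3 S$ ($q{\left(S \right)} = - 3 \left(S - -10\right) = - 3 \left(S + 10\right) = - 3 \left(10 + S\right) = -30 - 3 S$)
$- \frac{763}{-3649} + \frac{n{\left(69 \right)}}{q{\left(-38 \right)}} = - \frac{763}{-3649} + \frac{\left(-9\right) 69^{2}}{-30 - -114} = \left(-763\right) \left(- \frac{1}{3649}\right) + \frac{\left(-9\right) 4761}{-30 + 114} = \frac{763}{3649} - \frac{42849}{84} = \frac{763}{3649} - \frac{14283}{28} = - \frac{52097303}{102172}$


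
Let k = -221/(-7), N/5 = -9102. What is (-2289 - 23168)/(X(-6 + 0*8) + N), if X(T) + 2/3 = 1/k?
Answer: 16877991/30173551 ≈ 0.55936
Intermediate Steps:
N = -45510 (N = 5*(-9102) = -45510)
k = 221/7 (k = -221*(-⅐) = 221/7 ≈ 31.571)
X(T) = -421/663 (X(T) = -⅔ + 1/(221/7) = -⅔ + 7/221 = -421/663)
(-2289 - 23168)/(X(-6 + 0*8) + N) = (-2289 - 23168)/(-421/663 - 45510) = -25457/(-30173551/663) = -25457*(-663/30173551) = 16877991/30173551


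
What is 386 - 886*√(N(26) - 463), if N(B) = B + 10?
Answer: 386 - 886*I*√427 ≈ 386.0 - 18308.0*I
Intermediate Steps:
N(B) = 10 + B
386 - 886*√(N(26) - 463) = 386 - 886*√((10 + 26) - 463) = 386 - 886*√(36 - 463) = 386 - 886*I*√427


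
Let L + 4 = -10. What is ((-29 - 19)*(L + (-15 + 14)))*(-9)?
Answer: -6480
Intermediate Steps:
L = -14 (L = -4 - 10 = -14)
((-29 - 19)*(L + (-15 + 14)))*(-9) = ((-29 - 19)*(-14 + (-15 + 14)))*(-9) = -48*(-14 - 1)*(-9) = -48*(-15)*(-9) = 720*(-9) = -6480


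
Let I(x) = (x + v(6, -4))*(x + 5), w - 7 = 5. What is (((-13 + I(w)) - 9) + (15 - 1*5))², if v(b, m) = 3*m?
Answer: 144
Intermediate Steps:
w = 12 (w = 7 + 5 = 12)
I(x) = (-12 + x)*(5 + x) (I(x) = (x + 3*(-4))*(x + 5) = (x - 12)*(5 + x) = (-12 + x)*(5 + x))
(((-13 + I(w)) - 9) + (15 - 1*5))² = (((-13 + (-60 + 12² - 7*12)) - 9) + (15 - 1*5))² = (((-13 + (-60 + 144 - 84)) - 9) + (15 - 5))² = (((-13 + 0) - 9) + 10)² = ((-13 - 9) + 10)² = (-22 + 10)² = (-12)² = 144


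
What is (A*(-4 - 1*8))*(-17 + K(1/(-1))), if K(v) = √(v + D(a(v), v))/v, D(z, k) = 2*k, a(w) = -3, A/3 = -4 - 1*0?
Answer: -2448 - 144*I*√3 ≈ -2448.0 - 249.42*I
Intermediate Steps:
A = -12 (A = 3*(-4 - 1*0) = 3*(-4 + 0) = 3*(-4) = -12)
K(v) = √3/√v (K(v) = √(v + 2*v)/v = √(3*v)/v = (√3*√v)/v = √3/√v)
(A*(-4 - 1*8))*(-17 + K(1/(-1))) = (-12*(-4 - 1*8))*(-17 + √3/√(1/(-1))) = (-12*(-4 - 8))*(-17 + √3/√(1*(-1))) = (-12*(-12))*(-17 + √3/√(-1)) = 144*(-17 + √3*(-I)) = 144*(-17 - I*√3) = -2448 - 144*I*√3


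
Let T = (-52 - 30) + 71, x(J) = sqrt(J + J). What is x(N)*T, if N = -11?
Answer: -11*I*sqrt(22) ≈ -51.595*I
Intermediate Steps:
x(J) = sqrt(2)*sqrt(J) (x(J) = sqrt(2*J) = sqrt(2)*sqrt(J))
T = -11 (T = -82 + 71 = -11)
x(N)*T = (sqrt(2)*sqrt(-11))*(-11) = (sqrt(2)*(I*sqrt(11)))*(-11) = (I*sqrt(22))*(-11) = -11*I*sqrt(22)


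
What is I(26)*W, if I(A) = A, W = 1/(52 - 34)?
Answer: 13/9 ≈ 1.4444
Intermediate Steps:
W = 1/18 ≈ 0.055556
I(26)*W = 26*(1/18) = 13/9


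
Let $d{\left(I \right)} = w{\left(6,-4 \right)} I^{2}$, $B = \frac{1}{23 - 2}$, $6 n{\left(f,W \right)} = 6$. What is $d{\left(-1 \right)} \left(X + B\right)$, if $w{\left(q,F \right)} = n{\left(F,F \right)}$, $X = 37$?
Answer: $\frac{778}{21} \approx 37.048$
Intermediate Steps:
$n{\left(f,W \right)} = 1$ ($n{\left(f,W \right)} = \frac{1}{6} \cdot 6 = 1$)
$w{\left(q,F \right)} = 1$
$B = \frac{1}{21} \approx 0.047619$
$d{\left(I \right)} = I^{2}$ ($d{\left(I \right)} = 1 I^{2} = I^{2}$)
$d{\left(-1 \right)} \left(X + B\right) = \left(-1\right)^{2} \left(37 + \frac{1}{21}\right) = 1 \cdot \frac{778}{21} = \frac{778}{21}$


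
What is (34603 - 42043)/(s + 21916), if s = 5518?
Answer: -3720/13717 ≈ -0.27120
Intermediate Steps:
(34603 - 42043)/(s + 21916) = (34603 - 42043)/(5518 + 21916) = -7440/27434 = -7440*1/27434 = -3720/13717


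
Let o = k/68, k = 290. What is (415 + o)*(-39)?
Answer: -555945/34 ≈ -16351.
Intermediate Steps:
o = 145/34 (o = 290/68 = 290*(1/68) = 145/34 ≈ 4.2647)
(415 + o)*(-39) = (415 + 145/34)*(-39) = (14255/34)*(-39) = -555945/34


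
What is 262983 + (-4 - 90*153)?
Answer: 249209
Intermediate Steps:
262983 + (-4 - 90*153) = 262983 + (-4 - 13770) = 262983 - 13774 = 249209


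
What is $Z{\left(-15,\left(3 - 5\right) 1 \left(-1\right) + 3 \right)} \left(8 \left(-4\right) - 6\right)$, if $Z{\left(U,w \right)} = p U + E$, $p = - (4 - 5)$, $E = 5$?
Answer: $380$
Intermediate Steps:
$p = 1$ ($p = \left(-1\right) \left(-1\right) = 1$)
$Z{\left(U,w \right)} = 5 + U$ ($Z{\left(U,w \right)} = 1 U + 5 = U + 5 = 5 + U$)
$Z{\left(-15,\left(3 - 5\right) 1 \left(-1\right) + 3 \right)} \left(8 \left(-4\right) - 6\right) = \left(5 - 15\right) \left(8 \left(-4\right) - 6\right) = - 10 \left(-32 - 6\right) = \left(-10\right) \left(-38\right) = 380$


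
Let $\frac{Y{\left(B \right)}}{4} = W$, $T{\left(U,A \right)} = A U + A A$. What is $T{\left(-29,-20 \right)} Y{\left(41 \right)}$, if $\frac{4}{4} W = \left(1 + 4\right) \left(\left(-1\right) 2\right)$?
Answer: $-39200$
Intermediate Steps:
$T{\left(U,A \right)} = A^{2} + A U$ ($T{\left(U,A \right)} = A U + A^{2} = A^{2} + A U$)
$W = -10$ ($W = \left(1 + 4\right) \left(\left(-1\right) 2\right) = 5 \left(-2\right) = -10$)
$Y{\left(B \right)} = -40$ ($Y{\left(B \right)} = 4 \left(-10\right) = -40$)
$T{\left(-29,-20 \right)} Y{\left(41 \right)} = - 20 \left(-20 - 29\right) \left(-40\right) = \left(-20\right) \left(-49\right) \left(-40\right) = 980 \left(-40\right) = -39200$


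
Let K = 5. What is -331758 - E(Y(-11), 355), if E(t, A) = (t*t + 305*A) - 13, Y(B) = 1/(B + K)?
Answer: -15840721/36 ≈ -4.4002e+5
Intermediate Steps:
Y(B) = 1/(5 + B) (Y(B) = 1/(B + 5) = 1/(5 + B))
E(t, A) = -13 + t² + 305*A (E(t, A) = (t² + 305*A) - 13 = -13 + t² + 305*A)
-331758 - E(Y(-11), 355) = -331758 - (-13 + (1/(5 - 11))² + 305*355) = -331758 - (-13 + (1/(-6))² + 108275) = -331758 - (-13 + (-⅙)² + 108275) = -331758 - (-13 + 1/36 + 108275) = -331758 - 1*3897433/36 = -331758 - 3897433/36 = -15840721/36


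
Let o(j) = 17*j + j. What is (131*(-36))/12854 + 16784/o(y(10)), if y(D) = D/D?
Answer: 53914162/57843 ≈ 932.08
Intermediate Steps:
y(D) = 1
o(j) = 18*j
(131*(-36))/12854 + 16784/o(y(10)) = (131*(-36))/12854 + 16784/((18*1)) = -4716*1/12854 + 16784/18 = -2358/6427 + 16784*(1/18) = -2358/6427 + 8392/9 = 53914162/57843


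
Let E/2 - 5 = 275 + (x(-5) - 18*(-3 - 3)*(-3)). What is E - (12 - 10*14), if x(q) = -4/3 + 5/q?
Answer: 106/3 ≈ 35.333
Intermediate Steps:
x(q) = -4/3 + 5/q (x(q) = -4*1/3 + 5/q = -4/3 + 5/q)
E = -278/3 (E = 10 + 2*(275 + ((-4/3 + 5/(-5)) - 18*(-3 - 3)*(-3))) = 10 + 2*(275 + ((-4/3 + 5*(-1/5)) - (-108)*(-3))) = 10 + 2*(275 + ((-4/3 - 1) - 18*18)) = 10 + 2*(275 + (-7/3 - 324)) = 10 + 2*(275 - 979/3) = 10 + 2*(-154/3) = 10 - 308/3 = -278/3 ≈ -92.667)
E - (12 - 10*14) = -278/3 - (12 - 10*14) = -278/3 - (12 - 140) = -278/3 - 1*(-128) = -278/3 + 128 = 106/3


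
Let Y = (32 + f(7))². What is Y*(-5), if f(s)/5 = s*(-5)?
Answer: -102245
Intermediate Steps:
f(s) = -25*s (f(s) = 5*(s*(-5)) = 5*(-5*s) = -25*s)
Y = 20449 (Y = (32 - 25*7)² = (32 - 175)² = (-143)² = 20449)
Y*(-5) = 20449*(-5) = -102245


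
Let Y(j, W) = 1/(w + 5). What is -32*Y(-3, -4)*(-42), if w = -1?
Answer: 336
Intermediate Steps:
Y(j, W) = ¼ (Y(j, W) = 1/(-1 + 5) = 1/4 = ¼)
-32*Y(-3, -4)*(-42) = -32*¼*(-42) = -8*(-42) = 336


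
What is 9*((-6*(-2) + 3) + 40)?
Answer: 495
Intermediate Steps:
9*((-6*(-2) + 3) + 40) = 9*((12 + 3) + 40) = 9*(15 + 40) = 9*55 = 495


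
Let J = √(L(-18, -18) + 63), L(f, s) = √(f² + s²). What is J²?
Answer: 63 + 18*√2 ≈ 88.456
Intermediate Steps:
J = √(63 + 18*√2) (J = √(√((-18)² + (-18)²) + 63) = √(√(324 + 324) + 63) = √(√648 + 63) = √(18*√2 + 63) = √(63 + 18*√2) ≈ 9.4051)
J² = (3*√(7 + 2*√2))² = 63 + 18*√2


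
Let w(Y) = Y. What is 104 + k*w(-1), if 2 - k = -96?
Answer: 6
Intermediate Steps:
k = 98 (k = 2 - 1*(-96) = 2 + 96 = 98)
104 + k*w(-1) = 104 + 98*(-1) = 104 - 98 = 6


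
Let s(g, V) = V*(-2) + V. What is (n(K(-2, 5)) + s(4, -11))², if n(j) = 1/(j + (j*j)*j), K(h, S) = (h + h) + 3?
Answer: 441/4 ≈ 110.25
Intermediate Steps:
K(h, S) = 3 + 2*h (K(h, S) = 2*h + 3 = 3 + 2*h)
s(g, V) = -V (s(g, V) = -2*V + V = -V)
n(j) = 1/(j + j³) (n(j) = 1/(j + j²*j) = 1/(j + j³))
(n(K(-2, 5)) + s(4, -11))² = (1/((3 + 2*(-2)) + (3 + 2*(-2))³) - 1*(-11))² = (1/((3 - 4) + (3 - 4)³) + 11)² = (1/(-1 + (-1)³) + 11)² = (1/(-1 - 1) + 11)² = (1/(-2) + 11)² = (-½ + 11)² = (21/2)² = 441/4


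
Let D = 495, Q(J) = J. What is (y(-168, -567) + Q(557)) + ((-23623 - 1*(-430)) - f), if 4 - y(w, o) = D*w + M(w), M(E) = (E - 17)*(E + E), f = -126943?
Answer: 125311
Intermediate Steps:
M(E) = 2*E*(-17 + E) (M(E) = (-17 + E)*(2*E) = 2*E*(-17 + E))
y(w, o) = 4 - 495*w - 2*w*(-17 + w) (y(w, o) = 4 - (495*w + 2*w*(-17 + w)) = 4 + (-495*w - 2*w*(-17 + w)) = 4 - 495*w - 2*w*(-17 + w))
(y(-168, -567) + Q(557)) + ((-23623 - 1*(-430)) - f) = ((4 - 461*(-168) - 2*(-168)**2) + 557) + ((-23623 - 1*(-430)) - 1*(-126943)) = ((4 + 77448 - 2*28224) + 557) + ((-23623 + 430) + 126943) = ((4 + 77448 - 56448) + 557) + (-23193 + 126943) = (21004 + 557) + 103750 = 21561 + 103750 = 125311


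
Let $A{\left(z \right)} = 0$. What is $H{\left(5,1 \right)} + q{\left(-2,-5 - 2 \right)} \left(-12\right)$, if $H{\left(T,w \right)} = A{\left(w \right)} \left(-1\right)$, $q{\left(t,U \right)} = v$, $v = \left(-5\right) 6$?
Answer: $360$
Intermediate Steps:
$v = -30$
$q{\left(t,U \right)} = -30$
$H{\left(T,w \right)} = 0$ ($H{\left(T,w \right)} = 0 \left(-1\right) = 0$)
$H{\left(5,1 \right)} + q{\left(-2,-5 - 2 \right)} \left(-12\right) = 0 - -360 = 0 + 360 = 360$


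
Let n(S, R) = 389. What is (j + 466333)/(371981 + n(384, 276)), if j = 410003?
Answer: 438168/186185 ≈ 2.3534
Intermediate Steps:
(j + 466333)/(371981 + n(384, 276)) = (410003 + 466333)/(371981 + 389) = 876336/372370 = 876336*(1/372370) = 438168/186185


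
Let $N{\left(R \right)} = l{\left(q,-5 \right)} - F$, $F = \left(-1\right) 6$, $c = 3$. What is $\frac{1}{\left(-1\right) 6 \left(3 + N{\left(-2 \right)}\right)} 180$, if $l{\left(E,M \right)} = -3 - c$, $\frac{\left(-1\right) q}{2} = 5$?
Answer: $-10$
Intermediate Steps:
$q = -10$ ($q = \left(-2\right) 5 = -10$)
$F = -6$
$l{\left(E,M \right)} = -6$ ($l{\left(E,M \right)} = -3 - 3 = -6$)
$N{\left(R \right)} = 0$ ($N{\left(R \right)} = -6 - -6 = -6 + 6 = 0$)
$\frac{1}{\left(-1\right) 6 \left(3 + N{\left(-2 \right)}\right)} 180 = \frac{1}{\left(-1\right) 6 \left(3 + 0\right)} 180 = \frac{1}{\left(-6\right) 3} \cdot 180 = \frac{1}{-18} \cdot 180 = \left(- \frac{1}{18}\right) 180 = -10$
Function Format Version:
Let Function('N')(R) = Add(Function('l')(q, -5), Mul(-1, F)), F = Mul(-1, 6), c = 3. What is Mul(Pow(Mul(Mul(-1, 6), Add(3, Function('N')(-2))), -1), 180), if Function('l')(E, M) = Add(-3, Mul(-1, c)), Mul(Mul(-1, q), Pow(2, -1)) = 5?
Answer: -10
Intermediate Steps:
q = -10 (q = Mul(-2, 5) = -10)
F = -6
Function('l')(E, M) = -6 (Function('l')(E, M) = Add(-3, Mul(-1, 3)) = Add(-3, -3) = -6)
Function('N')(R) = 0 (Function('N')(R) = Add(-6, Mul(-1, -6)) = Add(-6, 6) = 0)
Mul(Pow(Mul(Mul(-1, 6), Add(3, Function('N')(-2))), -1), 180) = Mul(Pow(Mul(Mul(-1, 6), Add(3, 0)), -1), 180) = Mul(Pow(Mul(-6, 3), -1), 180) = Mul(Pow(-18, -1), 180) = Mul(Rational(-1, 18), 180) = -10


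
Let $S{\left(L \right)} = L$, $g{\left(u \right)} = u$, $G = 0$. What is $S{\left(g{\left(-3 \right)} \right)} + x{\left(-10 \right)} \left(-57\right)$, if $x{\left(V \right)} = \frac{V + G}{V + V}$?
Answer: $- \frac{63}{2} \approx -31.5$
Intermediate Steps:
$x{\left(V \right)} = \frac{1}{2}$ ($x{\left(V \right)} = \frac{V + 0}{V + V} = \frac{V}{2 V} = V \frac{1}{2 V} = \frac{1}{2}$)
$S{\left(g{\left(-3 \right)} \right)} + x{\left(-10 \right)} \left(-57\right) = -3 + \frac{1}{2} \left(-57\right) = -3 - \frac{57}{2} = - \frac{63}{2}$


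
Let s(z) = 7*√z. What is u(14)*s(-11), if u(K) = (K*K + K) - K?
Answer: 1372*I*√11 ≈ 4550.4*I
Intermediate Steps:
u(K) = K² (u(K) = (K² + K) - K = (K + K²) - K = K²)
u(14)*s(-11) = 14²*(7*√(-11)) = 196*(7*(I*√11)) = 196*(7*I*√11) = 1372*I*√11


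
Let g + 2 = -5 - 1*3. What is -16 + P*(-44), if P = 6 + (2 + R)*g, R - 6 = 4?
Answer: 5000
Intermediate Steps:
R = 10 (R = 6 + 4 = 10)
g = -10 (g = -2 + (-5 - 1*3) = -2 + (-5 - 3) = -2 - 8 = -10)
P = -114 (P = 6 + (2 + 10)*(-10) = 6 + 12*(-10) = 6 - 120 = -114)
-16 + P*(-44) = -16 - 114*(-44) = -16 + 5016 = 5000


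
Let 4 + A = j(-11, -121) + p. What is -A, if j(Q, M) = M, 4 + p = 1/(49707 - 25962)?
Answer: 3063104/23745 ≈ 129.00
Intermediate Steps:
p = -94979/23745 (p = -4 + 1/(49707 - 25962) = -4 + 1/23745 = -94979/23745 ≈ -4.0000)
A = -3063104/23745 (A = -4 + (-121 - 94979/23745) = -4 - 2968124/23745 = -3063104/23745 ≈ -129.00)
-A = -1*(-3063104/23745) = 3063104/23745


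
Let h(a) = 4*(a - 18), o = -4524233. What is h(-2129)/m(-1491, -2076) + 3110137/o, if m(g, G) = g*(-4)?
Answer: -66132454/31085859 ≈ -2.1274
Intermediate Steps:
m(g, G) = -4*g
h(a) = -72 + 4*a (h(a) = 4*(-18 + a) = -72 + 4*a)
h(-2129)/m(-1491, -2076) + 3110137/o = (-72 + 4*(-2129))/((-4*(-1491))) + 3110137/(-4524233) = (-72 - 8516)/5964 + 3110137*(-1/4524233) = -8588*1/5964 - 100327/145943 = -2147/1491 - 100327/145943 = -66132454/31085859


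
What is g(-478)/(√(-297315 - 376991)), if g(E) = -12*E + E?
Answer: -2629*I*√674306/337153 ≈ -6.4031*I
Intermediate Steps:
g(E) = -11*E
g(-478)/(√(-297315 - 376991)) = (-11*(-478))/(√(-297315 - 376991)) = 5258/(√(-674306)) = 5258/((I*√674306)) = 5258*(-I*√674306/674306) = -2629*I*√674306/337153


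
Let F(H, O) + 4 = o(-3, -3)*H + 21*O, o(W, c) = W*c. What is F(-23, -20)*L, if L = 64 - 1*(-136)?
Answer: -126200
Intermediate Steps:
L = 200 (L = 64 + 136 = 200)
F(H, O) = -4 + 9*H + 21*O (F(H, O) = -4 + ((-3*(-3))*H + 21*O) = -4 + (9*H + 21*O) = -4 + 9*H + 21*O)
F(-23, -20)*L = (-4 + 9*(-23) + 21*(-20))*200 = (-4 - 207 - 420)*200 = -631*200 = -126200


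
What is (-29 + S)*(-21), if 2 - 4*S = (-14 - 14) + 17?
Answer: 2163/4 ≈ 540.75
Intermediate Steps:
S = 13/4 (S = ½ - ((-14 - 14) + 17)/4 = ½ - (-28 + 17)/4 = ½ - ¼*(-11) = ½ + 11/4 = 13/4 ≈ 3.2500)
(-29 + S)*(-21) = (-29 + 13/4)*(-21) = -103/4*(-21) = 2163/4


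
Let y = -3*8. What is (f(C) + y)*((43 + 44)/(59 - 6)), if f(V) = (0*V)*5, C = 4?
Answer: -2088/53 ≈ -39.396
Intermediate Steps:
y = -24
f(V) = 0 (f(V) = 0*5 = 0)
(f(C) + y)*((43 + 44)/(59 - 6)) = (0 - 24)*((43 + 44)/(59 - 6)) = -2088/53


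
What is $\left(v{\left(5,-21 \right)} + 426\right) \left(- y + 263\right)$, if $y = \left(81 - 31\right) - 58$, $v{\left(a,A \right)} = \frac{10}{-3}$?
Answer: $\frac{343628}{3} \approx 1.1454 \cdot 10^{5}$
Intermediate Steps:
$v{\left(a,A \right)} = - \frac{10}{3}$ ($v{\left(a,A \right)} = 10 \left(- \frac{1}{3}\right) = - \frac{10}{3}$)
$y = -8$ ($y = 50 - 58 = -8$)
$\left(v{\left(5,-21 \right)} + 426\right) \left(- y + 263\right) = \left(- \frac{10}{3} + 426\right) \left(\left(-1\right) \left(-8\right) + 263\right) = \frac{1268 \left(8 + 263\right)}{3} = \frac{1268}{3} \cdot 271 = \frac{343628}{3}$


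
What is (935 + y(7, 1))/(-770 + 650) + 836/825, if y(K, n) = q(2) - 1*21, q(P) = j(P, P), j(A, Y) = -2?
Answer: -494/75 ≈ -6.5867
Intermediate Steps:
q(P) = -2
y(K, n) = -23 (y(K, n) = -2 - 1*21 = -2 - 21 = -23)
(935 + y(7, 1))/(-770 + 650) + 836/825 = (935 - 23)/(-770 + 650) + 836/825 = 912/(-120) + 836*(1/825) = 912*(-1/120) + 76/75 = -38/5 + 76/75 = -494/75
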